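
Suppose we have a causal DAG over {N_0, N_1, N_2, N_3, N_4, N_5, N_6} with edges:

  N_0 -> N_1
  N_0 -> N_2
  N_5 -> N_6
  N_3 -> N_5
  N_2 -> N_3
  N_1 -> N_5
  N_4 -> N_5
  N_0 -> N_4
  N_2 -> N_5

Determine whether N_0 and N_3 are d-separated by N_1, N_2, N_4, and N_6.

We examine all 6 paths between N_0 and N_3:
Path 1: N_0 → N_2 → N_5 ← N_3
  N_2 is a chain here and N_2 is conditioned on, so the path is blocked at N_2.
Path 2: N_0 → N_2 → N_3
  N_2 is a chain here and N_2 is conditioned on, so the path is blocked at N_2.
Path 3: N_0 → N_1 → N_5 ← N_2 → N_3
  N_1 is a chain here and N_1 is conditioned on, so the path is blocked at N_1.
Path 4: N_0 → N_1 → N_5 ← N_3
  N_1 is a chain here and N_1 is conditioned on, so the path is blocked at N_1.
Path 5: N_0 → N_4 → N_5 ← N_2 → N_3
  N_4 is a chain here and N_4 is conditioned on, so the path is blocked at N_4.
Path 6: N_0 → N_4 → N_5 ← N_3
  N_4 is a chain here and N_4 is conditioned on, so the path is blocked at N_4.
Every path is blocked, so N_0 and N_3 are d-separated given {N_1, N_2, N_4, N_6}.

Yes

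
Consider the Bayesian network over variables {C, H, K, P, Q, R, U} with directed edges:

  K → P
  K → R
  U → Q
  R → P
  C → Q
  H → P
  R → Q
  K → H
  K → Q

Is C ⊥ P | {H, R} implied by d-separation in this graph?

We examine all 6 paths between C and P:
Path 1: C → Q ← R → P
  Q is a collider here and neither Q nor any of its descendants is conditioned on, so the collider stays closed — the path is blocked at Q.
Path 2: C → Q ← R ← K → P
  Q is a collider here and neither Q nor any of its descendants is conditioned on, so the collider stays closed — the path is blocked at Q.
Path 3: C → Q ← R ← K → H → P
  Q is a collider here and neither Q nor any of its descendants is conditioned on, so the collider stays closed — the path is blocked at Q.
Path 4: C → Q ← K → P
  Q is a collider here and neither Q nor any of its descendants is conditioned on, so the collider stays closed — the path is blocked at Q.
Path 5: C → Q ← K → H → P
  Q is a collider here and neither Q nor any of its descendants is conditioned on, so the collider stays closed — the path is blocked at Q.
Path 6: C → Q ← K → R → P
  Q is a collider here and neither Q nor any of its descendants is conditioned on, so the collider stays closed — the path is blocked at Q.
All paths are blocked; C ⊥ P | {H, R} holds.

Yes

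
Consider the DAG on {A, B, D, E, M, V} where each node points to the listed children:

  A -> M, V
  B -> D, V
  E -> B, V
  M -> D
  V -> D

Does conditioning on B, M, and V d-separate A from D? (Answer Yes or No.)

Yes — A and D are d-separated given {B, M, V}.

Enumerating the 4 paths from A to D and testing each for blocking by {B, M, V}:
Path 1: A → V ← E → B → D
  B is a chain here and B is conditioned on, so the path is blocked at B.
Path 2: A → V ← B → D
  B is a fork here and B is conditioned on, so the path is blocked at B.
Path 3: A → V → D
  V is a chain here and V is conditioned on, so the path is blocked at V.
Path 4: A → M → D
  M is a chain here and M is conditioned on, so the path is blocked at M.
Since every path is blocked, d-separation holds.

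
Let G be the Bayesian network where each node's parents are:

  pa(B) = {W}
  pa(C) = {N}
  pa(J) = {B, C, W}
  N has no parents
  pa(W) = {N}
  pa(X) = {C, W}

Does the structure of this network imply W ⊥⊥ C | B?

We examine all 4 paths between W and C:
Path 1: W → X ← C
  X is a collider here and neither X nor any of its descendants is conditioned on, so the collider stays closed — the path is blocked at X.
Path 2: W ← N → C
  N is a fork and N is not conditioned on — no node blocks this path, so it is active.
Path 3: W → B → J ← C
  B is a chain here and B is conditioned on, so the path is blocked at B.
Path 4: W → J ← C
  J is a collider here and neither J nor any of its descendants is conditioned on, so the collider stays closed — the path is blocked at J.
Since the path W ← N → C is active, W and C are not d-separated given {B}.

No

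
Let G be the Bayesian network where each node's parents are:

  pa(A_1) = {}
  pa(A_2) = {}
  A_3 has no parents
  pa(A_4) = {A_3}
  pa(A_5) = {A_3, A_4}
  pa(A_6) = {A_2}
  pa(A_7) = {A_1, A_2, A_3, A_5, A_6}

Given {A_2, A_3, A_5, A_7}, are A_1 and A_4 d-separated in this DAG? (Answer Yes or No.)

Enumerating the 4 paths from A_1 to A_4 and testing each for blocking by {A_2, A_3, A_5, A_7}:
  1. A_1 → A_7 ← A_3 → A_5 ← A_4 — A_7:collider[open]; A_3:fork[blocks]; A_5:collider[open] ⇒ blocked
  2. A_1 → A_7 ← A_3 → A_4 — A_7:collider[open]; A_3:fork[blocks] ⇒ blocked
  3. A_1 → A_7 ← A_5 ← A_3 → A_4 — A_7:collider[open]; A_5:chain[blocks]; A_3:fork[blocks] ⇒ blocked
  4. A_1 → A_7 ← A_5 ← A_4 — A_7:collider[open]; A_5:chain[blocks] ⇒ blocked
Since every path is blocked, d-separation holds.

Yes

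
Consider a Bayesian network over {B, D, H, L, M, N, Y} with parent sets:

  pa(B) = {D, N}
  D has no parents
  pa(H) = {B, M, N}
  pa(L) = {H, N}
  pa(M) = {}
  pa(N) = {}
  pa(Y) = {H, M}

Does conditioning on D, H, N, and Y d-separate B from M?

We examine all 6 paths between B and M:
Path 1: B → H ← M
  H is a collider and H is conditioned on, which opens it — no node blocks this path, so it is active.
Path 2: B → H → Y ← M
  H is a chain here and H is conditioned on, so the path is blocked at H.
Path 3: B ← N → L ← H ← M
  N is a fork here and N is conditioned on, so the path is blocked at N.
Path 4: B ← N → L ← H → Y ← M
  N is a fork here and N is conditioned on, so the path is blocked at N.
Path 5: B ← N → H ← M
  N is a fork here and N is conditioned on, so the path is blocked at N.
Path 6: B ← N → H → Y ← M
  N is a fork here and N is conditioned on, so the path is blocked at N.
At least one path is unblocked, so d-separation fails.

No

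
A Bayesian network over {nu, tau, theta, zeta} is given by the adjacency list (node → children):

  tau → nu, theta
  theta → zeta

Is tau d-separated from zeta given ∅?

The only undirected path from tau to zeta is:
Path 1: tau → theta → zeta
  theta is a chain and theta is not conditioned on — no node blocks this path, so it is active.
At least one path is unblocked, so d-separation fails.

No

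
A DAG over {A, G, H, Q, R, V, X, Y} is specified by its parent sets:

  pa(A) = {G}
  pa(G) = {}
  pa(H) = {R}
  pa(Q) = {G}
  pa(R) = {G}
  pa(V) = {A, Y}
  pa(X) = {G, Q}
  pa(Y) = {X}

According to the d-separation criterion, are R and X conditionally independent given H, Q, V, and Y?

No

Enumerating the 3 paths from R to X and testing each for blocking by {H, Q, V, Y}:
  1. R ← G → A → V ← Y ← X — G:fork[open]; A:chain[open]; V:collider[open]; Y:chain[blocks] ⇒ blocked
  2. R ← G → Q → X — G:fork[open]; Q:chain[blocks] ⇒ blocked
  3. R ← G → X — G:fork[open] ⇒ active
At least one path is unblocked, so d-separation fails.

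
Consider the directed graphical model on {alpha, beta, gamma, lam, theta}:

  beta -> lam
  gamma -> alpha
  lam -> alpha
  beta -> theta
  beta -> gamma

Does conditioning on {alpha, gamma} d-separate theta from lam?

There are 2 undirected paths between theta and lam; checking each against the conditioning set {alpha, gamma}:
Path 1: theta ← beta → gamma → alpha ← lam
  gamma is a chain here and gamma is conditioned on, so the path is blocked at gamma.
Path 2: theta ← beta → lam
  beta is a fork and beta is not conditioned on — no node blocks this path, so it is active.
At least one path is unblocked, so d-separation fails.

No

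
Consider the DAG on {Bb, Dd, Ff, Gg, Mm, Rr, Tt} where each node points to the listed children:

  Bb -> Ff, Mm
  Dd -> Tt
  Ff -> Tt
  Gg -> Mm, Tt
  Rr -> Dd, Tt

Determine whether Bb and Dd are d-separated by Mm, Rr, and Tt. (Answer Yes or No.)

No

Enumerating the 4 paths from Bb to Dd and testing each for blocking by {Mm, Rr, Tt}:
  1. Bb → Mm ← Gg → Tt ← Rr → Dd — Mm:collider[open]; Gg:fork[open]; Tt:collider[open]; Rr:fork[blocks] ⇒ blocked
  2. Bb → Mm ← Gg → Tt ← Dd — Mm:collider[open]; Gg:fork[open]; Tt:collider[open] ⇒ active
  3. Bb → Ff → Tt ← Rr → Dd — Ff:chain[open]; Tt:collider[open]; Rr:fork[blocks] ⇒ blocked
  4. Bb → Ff → Tt ← Dd — Ff:chain[open]; Tt:collider[open] ⇒ active
Because an active path exists, Bb and Dd are not d-separated.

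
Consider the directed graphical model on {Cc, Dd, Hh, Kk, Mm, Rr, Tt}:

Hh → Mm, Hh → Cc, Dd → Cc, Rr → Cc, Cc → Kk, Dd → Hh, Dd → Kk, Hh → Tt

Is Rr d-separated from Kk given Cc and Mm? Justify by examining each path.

We examine all 3 paths between Rr and Kk:
Path 1: Rr → Cc → Kk
  Cc is a chain here and Cc is conditioned on, so the path is blocked at Cc.
Path 2: Rr → Cc ← Hh ← Dd → Kk
  Cc is a collider and Cc is conditioned on, which opens it; Hh is a chain and Hh is not conditioned on; Dd is a fork and Dd is not conditioned on — no node blocks this path, so it is active.
Path 3: Rr → Cc ← Dd → Kk
  Cc is a collider and Cc is conditioned on, which opens it; Dd is a fork and Dd is not conditioned on — no node blocks this path, so it is active.
Because an active path exists, Rr and Kk are not d-separated.

No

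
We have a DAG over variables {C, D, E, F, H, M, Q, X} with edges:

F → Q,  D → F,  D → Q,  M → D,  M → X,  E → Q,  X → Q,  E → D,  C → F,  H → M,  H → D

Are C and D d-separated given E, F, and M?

There are 5 undirected paths between C and D; checking each against the conditioning set {E, F, M}:
Path 1: C → F ← D
  F is a collider and F is conditioned on, which opens it — no node blocks this path, so it is active.
Path 2: C → F → Q ← E → D
  F is a chain here and F is conditioned on, so the path is blocked at F.
Path 3: C → F → Q ← D
  F is a chain here and F is conditioned on, so the path is blocked at F.
Path 4: C → F → Q ← X ← M → D
  F is a chain here and F is conditioned on, so the path is blocked at F.
Path 5: C → F → Q ← X ← M ← H → D
  F is a chain here and F is conditioned on, so the path is blocked at F.
Because an active path exists, C and D are not d-separated.

No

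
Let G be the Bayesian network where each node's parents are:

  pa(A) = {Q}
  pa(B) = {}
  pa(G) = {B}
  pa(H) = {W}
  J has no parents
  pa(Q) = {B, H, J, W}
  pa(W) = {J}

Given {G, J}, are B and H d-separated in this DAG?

Yes

Enumerating the 3 paths from B to H and testing each for blocking by {G, J}:
  1. B → Q ← H — Q:collider[blocks] ⇒ blocked
  2. B → Q ← J → W → H — Q:collider[blocks]; J:fork[blocks]; W:chain[open] ⇒ blocked
  3. B → Q ← W → H — Q:collider[blocks]; W:fork[open] ⇒ blocked
Every path is blocked, so B and H are d-separated given {G, J}.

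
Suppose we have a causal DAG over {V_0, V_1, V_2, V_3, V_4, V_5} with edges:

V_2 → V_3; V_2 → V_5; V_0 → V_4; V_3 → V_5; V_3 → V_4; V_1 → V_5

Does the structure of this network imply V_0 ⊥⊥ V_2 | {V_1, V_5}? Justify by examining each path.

We examine all 2 paths between V_0 and V_2:
  1. V_0 → V_4 ← V_3 → V_5 ← V_2 — V_4:collider[blocks]; V_3:fork[open]; V_5:collider[open] ⇒ blocked
  2. V_0 → V_4 ← V_3 ← V_2 — V_4:collider[blocks]; V_3:chain[open] ⇒ blocked
Since every path is blocked, d-separation holds.

Yes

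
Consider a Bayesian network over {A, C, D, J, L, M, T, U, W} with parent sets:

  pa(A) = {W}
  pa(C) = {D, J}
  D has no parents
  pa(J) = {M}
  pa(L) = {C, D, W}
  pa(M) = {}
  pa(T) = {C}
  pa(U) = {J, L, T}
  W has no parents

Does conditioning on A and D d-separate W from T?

We examine all 6 paths between W and T:
Path 1: W → L ← D → C ← J → U ← T
  L is a collider here and neither L nor any of its descendants is conditioned on, so the collider stays closed — the path is blocked at L.
Path 2: W → L ← D → C → T
  L is a collider here and neither L nor any of its descendants is conditioned on, so the collider stays closed — the path is blocked at L.
Path 3: W → L ← C ← J → U ← T
  L is a collider here and neither L nor any of its descendants is conditioned on, so the collider stays closed — the path is blocked at L.
Path 4: W → L ← C → T
  L is a collider here and neither L nor any of its descendants is conditioned on, so the collider stays closed — the path is blocked at L.
Path 5: W → L → U ← J → C → T
  U is a collider here and neither U nor any of its descendants is conditioned on, so the collider stays closed — the path is blocked at U.
Path 6: W → L → U ← T
  U is a collider here and neither U nor any of its descendants is conditioned on, so the collider stays closed — the path is blocked at U.
Since every path is blocked, d-separation holds.

Yes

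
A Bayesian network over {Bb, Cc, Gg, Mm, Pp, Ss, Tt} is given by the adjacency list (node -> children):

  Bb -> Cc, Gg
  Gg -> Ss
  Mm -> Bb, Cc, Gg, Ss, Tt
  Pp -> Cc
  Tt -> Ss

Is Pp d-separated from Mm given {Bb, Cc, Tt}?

There are 5 undirected paths between Pp and Mm; checking each against the conditioning set {Bb, Cc, Tt}:
  1. Pp → Cc ← Mm — Cc:collider[open] ⇒ active
  2. Pp → Cc ← Bb ← Mm — Cc:collider[open]; Bb:chain[blocks] ⇒ blocked
  3. Pp → Cc ← Bb → Gg → Ss ← Mm — Cc:collider[open]; Bb:fork[blocks]; Gg:chain[open]; Ss:collider[blocks] ⇒ blocked
  4. Pp → Cc ← Bb → Gg → Ss ← Tt ← Mm — Cc:collider[open]; Bb:fork[blocks]; Gg:chain[open]; Ss:collider[blocks]; Tt:chain[blocks] ⇒ blocked
  5. Pp → Cc ← Bb → Gg ← Mm — Cc:collider[open]; Bb:fork[blocks]; Gg:collider[blocks] ⇒ blocked
Because an active path exists, Pp and Mm are not d-separated.

No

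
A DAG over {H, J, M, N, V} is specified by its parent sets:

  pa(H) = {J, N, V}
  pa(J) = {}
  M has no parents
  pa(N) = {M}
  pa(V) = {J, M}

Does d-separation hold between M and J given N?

There are 4 undirected paths between M and J; checking each against the conditioning set {N}:
Path 1: M → N → H ← J
  N is a chain here and N is conditioned on, so the path is blocked at N.
Path 2: M → N → H ← V ← J
  N is a chain here and N is conditioned on, so the path is blocked at N.
Path 3: M → V ← J
  V is a collider here and neither V nor any of its descendants is conditioned on, so the collider stays closed — the path is blocked at V.
Path 4: M → V → H ← J
  H is a collider here and neither H nor any of its descendants is conditioned on, so the collider stays closed — the path is blocked at H.
Every path is blocked, so M and J are d-separated given {N}.

Yes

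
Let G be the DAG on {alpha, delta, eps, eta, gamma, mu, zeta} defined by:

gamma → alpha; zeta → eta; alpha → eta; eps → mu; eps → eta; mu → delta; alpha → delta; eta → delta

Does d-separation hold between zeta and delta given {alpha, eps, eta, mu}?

We examine all 3 paths between zeta and delta:
Path 1: zeta → eta ← alpha → delta
  alpha is a fork here and alpha is conditioned on, so the path is blocked at alpha.
Path 2: zeta → eta ← eps → mu → delta
  eps is a fork here and eps is conditioned on, so the path is blocked at eps.
Path 3: zeta → eta → delta
  eta is a chain here and eta is conditioned on, so the path is blocked at eta.
Since every path is blocked, d-separation holds.

Yes — zeta and delta are d-separated given {alpha, eps, eta, mu}.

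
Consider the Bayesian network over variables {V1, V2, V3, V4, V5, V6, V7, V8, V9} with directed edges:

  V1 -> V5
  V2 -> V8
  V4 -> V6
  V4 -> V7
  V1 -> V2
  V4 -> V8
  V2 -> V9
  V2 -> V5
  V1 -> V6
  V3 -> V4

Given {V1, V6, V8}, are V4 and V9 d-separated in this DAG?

Enumerating the 3 paths from V4 to V9 and testing each for blocking by {V1, V6, V8}:
Path 1: V4 → V8 ← V2 → V9
  V8 is a collider and V8 is conditioned on, which opens it; V2 is a fork and V2 is not conditioned on — no node blocks this path, so it is active.
Path 2: V4 → V6 ← V1 → V2 → V9
  V1 is a fork here and V1 is conditioned on, so the path is blocked at V1.
Path 3: V4 → V6 ← V1 → V5 ← V2 → V9
  V1 is a fork here and V1 is conditioned on, so the path is blocked at V1.
Because an active path exists, V4 and V9 are not d-separated.

No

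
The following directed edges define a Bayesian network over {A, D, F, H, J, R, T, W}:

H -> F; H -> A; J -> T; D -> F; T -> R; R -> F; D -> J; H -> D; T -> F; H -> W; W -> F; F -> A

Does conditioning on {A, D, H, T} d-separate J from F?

Yes — J and F are d-separated given {A, D, H, T}.

We examine all 6 paths between J and F:
  1. J → T → R → F — T:chain[blocks]; R:chain[open] ⇒ blocked
  2. J → T → F — T:chain[blocks] ⇒ blocked
  3. J ← D → F — D:fork[blocks] ⇒ blocked
  4. J ← D ← H → F — D:chain[blocks]; H:fork[blocks] ⇒ blocked
  5. J ← D ← H → W → F — D:chain[blocks]; H:fork[blocks]; W:chain[open] ⇒ blocked
  6. J ← D ← H → A ← F — D:chain[blocks]; H:fork[blocks]; A:collider[open] ⇒ blocked
All paths are blocked; J ⊥ F | {A, D, H, T} holds.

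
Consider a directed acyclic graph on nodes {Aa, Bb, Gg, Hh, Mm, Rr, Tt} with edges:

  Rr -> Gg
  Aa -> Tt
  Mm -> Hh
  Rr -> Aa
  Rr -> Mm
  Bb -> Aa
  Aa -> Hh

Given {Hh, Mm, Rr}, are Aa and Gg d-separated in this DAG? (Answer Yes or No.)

We examine all 2 paths between Aa and Gg:
  1. Aa ← Rr → Gg — Rr:fork[blocks] ⇒ blocked
  2. Aa → Hh ← Mm ← Rr → Gg — Hh:collider[open]; Mm:chain[blocks]; Rr:fork[blocks] ⇒ blocked
Since every path is blocked, d-separation holds.

Yes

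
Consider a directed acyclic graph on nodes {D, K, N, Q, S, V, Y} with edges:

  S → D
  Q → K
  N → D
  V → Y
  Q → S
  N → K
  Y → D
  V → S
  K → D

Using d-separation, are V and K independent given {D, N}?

No

Enumerating the 6 paths from V to K and testing each for blocking by {D, N}:
  1. V → Y → D ← N → K — Y:chain[open]; D:collider[open]; N:fork[blocks] ⇒ blocked
  2. V → Y → D ← S ← Q → K — Y:chain[open]; D:collider[open]; S:chain[open]; Q:fork[open] ⇒ active
  3. V → Y → D ← K — Y:chain[open]; D:collider[open] ⇒ active
  4. V → S ← Q → K — S:collider[open]; Q:fork[open] ⇒ active
  5. V → S → D ← N → K — S:chain[open]; D:collider[open]; N:fork[blocks] ⇒ blocked
  6. V → S → D ← K — S:chain[open]; D:collider[open] ⇒ active
At least one path is unblocked, so d-separation fails.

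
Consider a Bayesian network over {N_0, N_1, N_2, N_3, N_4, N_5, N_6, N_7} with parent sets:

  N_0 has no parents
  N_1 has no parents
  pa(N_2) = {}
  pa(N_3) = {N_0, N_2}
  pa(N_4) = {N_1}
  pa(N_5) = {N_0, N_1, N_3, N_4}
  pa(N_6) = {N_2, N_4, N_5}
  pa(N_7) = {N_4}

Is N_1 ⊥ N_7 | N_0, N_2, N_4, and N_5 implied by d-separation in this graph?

Yes

We examine all 5 paths between N_1 and N_7:
Path 1: N_1 → N_5 ← N_3 ← N_2 → N_6 ← N_4 → N_7
  N_2 is a fork here and N_2 is conditioned on, so the path is blocked at N_2.
Path 2: N_1 → N_5 ← N_4 → N_7
  N_4 is a fork here and N_4 is conditioned on, so the path is blocked at N_4.
Path 3: N_1 → N_5 ← N_0 → N_3 ← N_2 → N_6 ← N_4 → N_7
  N_0 is a fork here and N_0 is conditioned on, so the path is blocked at N_0.
Path 4: N_1 → N_5 → N_6 ← N_4 → N_7
  N_5 is a chain here and N_5 is conditioned on, so the path is blocked at N_5.
Path 5: N_1 → N_4 → N_7
  N_4 is a chain here and N_4 is conditioned on, so the path is blocked at N_4.
All paths are blocked; N_1 ⊥ N_7 | {N_0, N_2, N_4, N_5} holds.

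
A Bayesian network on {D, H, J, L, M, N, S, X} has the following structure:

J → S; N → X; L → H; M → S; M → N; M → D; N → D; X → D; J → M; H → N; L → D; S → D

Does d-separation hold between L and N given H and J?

Yes

There are 6 undirected paths between L and N; checking each against the conditioning set {H, J}:
Path 1: L → D ← N
  D is a collider here and neither D nor any of its descendants is conditioned on, so the collider stays closed — the path is blocked at D.
Path 2: L → D ← S ← J → M → N
  D is a collider here and neither D nor any of its descendants is conditioned on, so the collider stays closed — the path is blocked at D.
Path 3: L → D ← S ← M → N
  D is a collider here and neither D nor any of its descendants is conditioned on, so the collider stays closed — the path is blocked at D.
Path 4: L → D ← M → N
  D is a collider here and neither D nor any of its descendants is conditioned on, so the collider stays closed — the path is blocked at D.
Path 5: L → D ← X ← N
  D is a collider here and neither D nor any of its descendants is conditioned on, so the collider stays closed — the path is blocked at D.
Path 6: L → H → N
  H is a chain here and H is conditioned on, so the path is blocked at H.
Since every path is blocked, d-separation holds.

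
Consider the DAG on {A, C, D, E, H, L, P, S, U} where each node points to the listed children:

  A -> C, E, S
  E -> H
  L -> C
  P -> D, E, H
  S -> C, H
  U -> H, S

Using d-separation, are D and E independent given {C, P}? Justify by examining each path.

Yes

We examine all 6 paths between D and E:
Path 1: D ← P → E
  P is a fork here and P is conditioned on, so the path is blocked at P.
Path 2: D ← P → H ← S → C ← A → E
  P is a fork here and P is conditioned on, so the path is blocked at P.
Path 3: D ← P → H ← S ← A → E
  P is a fork here and P is conditioned on, so the path is blocked at P.
Path 4: D ← P → H ← E
  P is a fork here and P is conditioned on, so the path is blocked at P.
Path 5: D ← P → H ← U → S → C ← A → E
  P is a fork here and P is conditioned on, so the path is blocked at P.
Path 6: D ← P → H ← U → S ← A → E
  P is a fork here and P is conditioned on, so the path is blocked at P.
All paths are blocked; D ⊥ E | {C, P} holds.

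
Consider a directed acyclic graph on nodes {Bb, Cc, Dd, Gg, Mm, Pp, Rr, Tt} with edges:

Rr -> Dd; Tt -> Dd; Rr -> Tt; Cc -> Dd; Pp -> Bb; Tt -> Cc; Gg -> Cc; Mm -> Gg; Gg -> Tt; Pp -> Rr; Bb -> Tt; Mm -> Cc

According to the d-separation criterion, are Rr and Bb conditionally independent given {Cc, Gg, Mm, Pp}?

We examine all 6 paths between Rr and Bb:
Path 1: Rr ← Pp → Bb
  Pp is a fork here and Pp is conditioned on, so the path is blocked at Pp.
Path 2: Rr → Tt ← Bb
  Tt is a collider and its descendant Cc is conditioned on, which opens it — no node blocks this path, so it is active.
Path 3: Rr → Dd ← Cc ← Gg → Tt ← Bb
  Dd is a collider here and neither Dd nor any of its descendants is conditioned on, so the collider stays closed — the path is blocked at Dd.
Path 4: Rr → Dd ← Cc ← Mm → Gg → Tt ← Bb
  Dd is a collider here and neither Dd nor any of its descendants is conditioned on, so the collider stays closed — the path is blocked at Dd.
Path 5: Rr → Dd ← Cc ← Tt ← Bb
  Dd is a collider here and neither Dd nor any of its descendants is conditioned on, so the collider stays closed — the path is blocked at Dd.
Path 6: Rr → Dd ← Tt ← Bb
  Dd is a collider here and neither Dd nor any of its descendants is conditioned on, so the collider stays closed — the path is blocked at Dd.
Because an active path exists, Rr and Bb are not d-separated.

No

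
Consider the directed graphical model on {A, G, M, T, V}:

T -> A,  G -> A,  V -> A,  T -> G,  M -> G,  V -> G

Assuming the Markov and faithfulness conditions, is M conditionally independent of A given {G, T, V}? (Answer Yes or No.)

Yes

There are 3 undirected paths between M and A; checking each against the conditioning set {G, T, V}:
  1. M → G ← V → A — G:collider[open]; V:fork[blocks] ⇒ blocked
  2. M → G ← T → A — G:collider[open]; T:fork[blocks] ⇒ blocked
  3. M → G → A — G:chain[blocks] ⇒ blocked
All paths are blocked; M ⊥ A | {G, T, V} holds.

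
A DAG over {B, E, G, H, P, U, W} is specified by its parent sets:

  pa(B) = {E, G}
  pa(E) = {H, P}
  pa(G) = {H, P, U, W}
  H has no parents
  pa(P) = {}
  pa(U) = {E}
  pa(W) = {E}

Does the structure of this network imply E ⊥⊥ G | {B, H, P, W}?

No

We examine all 5 paths between E and G:
  1. E → B ← G — B:collider[open] ⇒ active
  2. E ← H → G — H:fork[blocks] ⇒ blocked
  3. E → U → G — U:chain[open] ⇒ active
  4. E ← P → G — P:fork[blocks] ⇒ blocked
  5. E → W → G — W:chain[blocks] ⇒ blocked
At least one path is unblocked, so d-separation fails.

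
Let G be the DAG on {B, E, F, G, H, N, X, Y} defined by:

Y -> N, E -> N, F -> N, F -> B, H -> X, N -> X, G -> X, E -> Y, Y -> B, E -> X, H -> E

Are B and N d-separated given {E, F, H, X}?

No

We examine all 5 paths between B and N:
Path 1: B ← Y ← E ← H → X ← N
  E is a chain here and E is conditioned on, so the path is blocked at E.
Path 2: B ← Y ← E → N
  E is a fork here and E is conditioned on, so the path is blocked at E.
Path 3: B ← Y ← E → X ← N
  E is a fork here and E is conditioned on, so the path is blocked at E.
Path 4: B ← Y → N
  Y is a fork and Y is not conditioned on — no node blocks this path, so it is active.
Path 5: B ← F → N
  F is a fork here and F is conditioned on, so the path is blocked at F.
At least one path is unblocked, so d-separation fails.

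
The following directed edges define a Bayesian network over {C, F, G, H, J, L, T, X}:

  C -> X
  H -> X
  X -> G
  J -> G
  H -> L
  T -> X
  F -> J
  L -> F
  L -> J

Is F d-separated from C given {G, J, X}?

We examine all 4 paths between F and C:
Path 1: F → J → G ← X ← C
  J is a chain here and J is conditioned on, so the path is blocked at J.
Path 2: F → J ← L ← H → X ← C
  J is a collider and J is conditioned on, which opens it; L is a chain and L is not conditioned on; H is a fork and H is not conditioned on; X is a collider and X is conditioned on, which opens it — no node blocks this path, so it is active.
Path 3: F ← L → J → G ← X ← C
  J is a chain here and J is conditioned on, so the path is blocked at J.
Path 4: F ← L ← H → X ← C
  L is a chain and L is not conditioned on; H is a fork and H is not conditioned on; X is a collider and X is conditioned on, which opens it — no node blocks this path, so it is active.
At least one path is unblocked, so d-separation fails.

No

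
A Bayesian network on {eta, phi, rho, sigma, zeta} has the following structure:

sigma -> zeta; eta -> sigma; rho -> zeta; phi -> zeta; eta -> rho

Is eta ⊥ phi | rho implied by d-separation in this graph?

We examine all 2 paths between eta and phi:
Path 1: eta → rho → zeta ← phi
  rho is a chain here and rho is conditioned on, so the path is blocked at rho.
Path 2: eta → sigma → zeta ← phi
  zeta is a collider here and neither zeta nor any of its descendants is conditioned on, so the collider stays closed — the path is blocked at zeta.
Since every path is blocked, d-separation holds.

Yes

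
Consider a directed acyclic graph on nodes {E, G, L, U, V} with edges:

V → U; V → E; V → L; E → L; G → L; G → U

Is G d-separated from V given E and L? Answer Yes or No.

No

Enumerating the 3 paths from G to V and testing each for blocking by {E, L}:
Path 1: G → L ← V
  L is a collider and L is conditioned on, which opens it — no node blocks this path, so it is active.
Path 2: G → L ← E ← V
  E is a chain here and E is conditioned on, so the path is blocked at E.
Path 3: G → U ← V
  U is a collider here and neither U nor any of its descendants is conditioned on, so the collider stays closed — the path is blocked at U.
At least one path is unblocked, so d-separation fails.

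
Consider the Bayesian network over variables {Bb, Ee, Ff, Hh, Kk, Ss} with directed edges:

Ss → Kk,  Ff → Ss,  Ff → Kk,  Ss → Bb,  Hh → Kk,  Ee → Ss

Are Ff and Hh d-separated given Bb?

Yes — Ff and Hh are d-separated given {Bb}.

2 paths connect Ff and Hh; each must be blocked for d-separation to hold:
Path 1: Ff → Kk ← Hh
  Kk is a collider here and neither Kk nor any of its descendants is conditioned on, so the collider stays closed — the path is blocked at Kk.
Path 2: Ff → Ss → Kk ← Hh
  Kk is a collider here and neither Kk nor any of its descendants is conditioned on, so the collider stays closed — the path is blocked at Kk.
All paths are blocked; Ff ⊥ Hh | {Bb} holds.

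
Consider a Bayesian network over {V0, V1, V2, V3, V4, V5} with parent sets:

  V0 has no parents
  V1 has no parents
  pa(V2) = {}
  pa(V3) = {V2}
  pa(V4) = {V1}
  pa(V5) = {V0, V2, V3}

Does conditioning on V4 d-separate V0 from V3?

Yes — V0 and V3 are d-separated given {V4}.

Enumerating the 2 paths from V0 to V3 and testing each for blocking by {V4}:
  1. V0 → V5 ← V3 — V5:collider[blocks] ⇒ blocked
  2. V0 → V5 ← V2 → V3 — V5:collider[blocks]; V2:fork[open] ⇒ blocked
Every path is blocked, so V0 and V3 are d-separated given {V4}.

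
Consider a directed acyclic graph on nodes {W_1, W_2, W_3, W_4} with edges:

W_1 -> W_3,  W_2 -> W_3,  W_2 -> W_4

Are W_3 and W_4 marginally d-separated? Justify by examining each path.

No

Only one path connects W_3 and W_4:
Path 1: W_3 ← W_2 → W_4
  W_2 is a fork and W_2 is not conditioned on — no node blocks this path, so it is active.
Since the path W_3 ← W_2 → W_4 is active, W_3 and W_4 are not d-separated given ∅.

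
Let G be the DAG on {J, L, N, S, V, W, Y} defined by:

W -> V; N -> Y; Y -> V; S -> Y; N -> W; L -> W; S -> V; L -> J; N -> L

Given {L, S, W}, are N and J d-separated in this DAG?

Yes

4 paths connect N and J; each must be blocked for d-separation to hold:
  1. N → W ← L → J — W:collider[open]; L:fork[blocks] ⇒ blocked
  2. N → L → J — L:chain[blocks] ⇒ blocked
  3. N → Y → V ← W ← L → J — Y:chain[open]; V:collider[blocks]; W:chain[blocks]; L:fork[blocks] ⇒ blocked
  4. N → Y ← S → V ← W ← L → J — Y:collider[blocks]; S:fork[blocks]; V:collider[blocks]; W:chain[blocks]; L:fork[blocks] ⇒ blocked
Since every path is blocked, d-separation holds.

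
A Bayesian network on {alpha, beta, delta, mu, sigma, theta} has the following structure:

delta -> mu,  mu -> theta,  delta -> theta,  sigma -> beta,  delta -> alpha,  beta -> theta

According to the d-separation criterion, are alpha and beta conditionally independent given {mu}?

2 paths connect alpha and beta; each must be blocked for d-separation to hold:
  1. alpha ← delta → mu → theta ← beta — delta:fork[open]; mu:chain[blocks]; theta:collider[blocks] ⇒ blocked
  2. alpha ← delta → theta ← beta — delta:fork[open]; theta:collider[blocks] ⇒ blocked
Since every path is blocked, d-separation holds.

Yes — alpha and beta are d-separated given {mu}.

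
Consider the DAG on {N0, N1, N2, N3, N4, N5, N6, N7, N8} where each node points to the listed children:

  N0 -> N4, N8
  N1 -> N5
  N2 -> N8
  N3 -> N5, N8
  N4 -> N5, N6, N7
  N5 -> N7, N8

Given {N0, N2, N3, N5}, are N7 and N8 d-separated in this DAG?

There are 6 undirected paths between N7 and N8; checking each against the conditioning set {N0, N2, N3, N5}:
Path 1: N7 ← N4 ← N0 → N8
  N0 is a fork here and N0 is conditioned on, so the path is blocked at N0.
Path 2: N7 ← N4 → N5 ← N3 → N8
  N3 is a fork here and N3 is conditioned on, so the path is blocked at N3.
Path 3: N7 ← N4 → N5 → N8
  N5 is a chain here and N5 is conditioned on, so the path is blocked at N5.
Path 4: N7 ← N5 ← N3 → N8
  N5 is a chain here and N5 is conditioned on, so the path is blocked at N5.
Path 5: N7 ← N5 ← N4 ← N0 → N8
  N5 is a chain here and N5 is conditioned on, so the path is blocked at N5.
Path 6: N7 ← N5 → N8
  N5 is a fork here and N5 is conditioned on, so the path is blocked at N5.
Every path is blocked, so N7 and N8 are d-separated given {N0, N2, N3, N5}.

Yes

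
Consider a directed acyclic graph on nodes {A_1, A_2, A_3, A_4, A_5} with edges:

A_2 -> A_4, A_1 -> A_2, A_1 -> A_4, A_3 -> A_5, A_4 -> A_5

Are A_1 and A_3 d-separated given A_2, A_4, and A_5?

Yes

Enumerating the 2 paths from A_1 to A_3 and testing each for blocking by {A_2, A_4, A_5}:
  1. A_1 → A_2 → A_4 → A_5 ← A_3 — A_2:chain[blocks]; A_4:chain[blocks]; A_5:collider[open] ⇒ blocked
  2. A_1 → A_4 → A_5 ← A_3 — A_4:chain[blocks]; A_5:collider[open] ⇒ blocked
Since every path is blocked, d-separation holds.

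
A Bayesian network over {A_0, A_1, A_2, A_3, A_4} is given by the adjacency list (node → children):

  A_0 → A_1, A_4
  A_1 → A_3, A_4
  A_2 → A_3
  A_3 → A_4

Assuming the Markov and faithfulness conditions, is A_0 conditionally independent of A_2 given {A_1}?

Yes

4 paths connect A_0 and A_2; each must be blocked for d-separation to hold:
Path 1: A_0 → A_1 → A_4 ← A_3 ← A_2
  A_1 is a chain here and A_1 is conditioned on, so the path is blocked at A_1.
Path 2: A_0 → A_1 → A_3 ← A_2
  A_1 is a chain here and A_1 is conditioned on, so the path is blocked at A_1.
Path 3: A_0 → A_4 ← A_1 → A_3 ← A_2
  A_4 is a collider here and neither A_4 nor any of its descendants is conditioned on, so the collider stays closed — the path is blocked at A_4.
Path 4: A_0 → A_4 ← A_3 ← A_2
  A_4 is a collider here and neither A_4 nor any of its descendants is conditioned on, so the collider stays closed — the path is blocked at A_4.
Every path is blocked, so A_0 and A_2 are d-separated given {A_1}.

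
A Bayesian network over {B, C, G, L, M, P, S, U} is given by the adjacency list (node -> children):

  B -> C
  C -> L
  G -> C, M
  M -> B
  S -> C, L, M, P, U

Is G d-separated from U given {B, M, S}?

There are 6 undirected paths between G and U; checking each against the conditioning set {B, M, S}:
Path 1: G → C ← B ← M ← S → U
  C is a collider here and neither C nor any of its descendants is conditioned on, so the collider stays closed — the path is blocked at C.
Path 2: G → C → L ← S → U
  L is a collider here and neither L nor any of its descendants is conditioned on, so the collider stays closed — the path is blocked at L.
Path 3: G → C ← S → U
  C is a collider here and neither C nor any of its descendants is conditioned on, so the collider stays closed — the path is blocked at C.
Path 4: G → M → B → C → L ← S → U
  M is a chain here and M is conditioned on, so the path is blocked at M.
Path 5: G → M → B → C ← S → U
  M is a chain here and M is conditioned on, so the path is blocked at M.
Path 6: G → M ← S → U
  S is a fork here and S is conditioned on, so the path is blocked at S.
All paths are blocked; G ⊥ U | {B, M, S} holds.

Yes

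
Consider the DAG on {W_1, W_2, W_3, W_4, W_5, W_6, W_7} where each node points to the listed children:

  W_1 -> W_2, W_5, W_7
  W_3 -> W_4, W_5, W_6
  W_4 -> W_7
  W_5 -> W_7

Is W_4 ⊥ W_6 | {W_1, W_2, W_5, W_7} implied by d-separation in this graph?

No

3 paths connect W_4 and W_6; each must be blocked for d-separation to hold:
  1. W_4 → W_7 ← W_5 ← W_3 → W_6 — W_7:collider[open]; W_5:chain[blocks]; W_3:fork[open] ⇒ blocked
  2. W_4 → W_7 ← W_1 → W_5 ← W_3 → W_6 — W_7:collider[open]; W_1:fork[blocks]; W_5:collider[open]; W_3:fork[open] ⇒ blocked
  3. W_4 ← W_3 → W_6 — W_3:fork[open] ⇒ active
At least one path is unblocked, so d-separation fails.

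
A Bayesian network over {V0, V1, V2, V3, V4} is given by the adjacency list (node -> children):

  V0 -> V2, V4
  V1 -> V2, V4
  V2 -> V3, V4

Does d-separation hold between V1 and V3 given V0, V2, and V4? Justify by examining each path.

Yes — V1 and V3 are d-separated given {V0, V2, V4}.

We examine all 3 paths between V1 and V3:
Path 1: V1 → V2 → V3
  V2 is a chain here and V2 is conditioned on, so the path is blocked at V2.
Path 2: V1 → V4 ← V2 → V3
  V2 is a fork here and V2 is conditioned on, so the path is blocked at V2.
Path 3: V1 → V4 ← V0 → V2 → V3
  V0 is a fork here and V0 is conditioned on, so the path is blocked at V0.
Every path is blocked, so V1 and V3 are d-separated given {V0, V2, V4}.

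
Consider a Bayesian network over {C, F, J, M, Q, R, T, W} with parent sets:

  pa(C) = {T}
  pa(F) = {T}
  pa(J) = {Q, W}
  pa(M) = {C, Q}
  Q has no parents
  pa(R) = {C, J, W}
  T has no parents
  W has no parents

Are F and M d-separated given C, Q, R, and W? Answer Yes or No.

Yes

3 paths connect F and M; each must be blocked for d-separation to hold:
Path 1: F ← T → C → R ← W → J ← Q → M
  C is a chain here and C is conditioned on, so the path is blocked at C.
Path 2: F ← T → C → R ← J ← Q → M
  C is a chain here and C is conditioned on, so the path is blocked at C.
Path 3: F ← T → C → M
  C is a chain here and C is conditioned on, so the path is blocked at C.
Every path is blocked, so F and M are d-separated given {C, Q, R, W}.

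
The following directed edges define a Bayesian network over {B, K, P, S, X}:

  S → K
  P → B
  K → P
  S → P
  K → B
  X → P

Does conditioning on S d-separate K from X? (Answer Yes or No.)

There are 3 undirected paths between K and X; checking each against the conditioning set {S}:
Path 1: K ← S → P ← X
  S is a fork here and S is conditioned on, so the path is blocked at S.
Path 2: K → P ← X
  P is a collider here and neither P nor any of its descendants is conditioned on, so the collider stays closed — the path is blocked at P.
Path 3: K → B ← P ← X
  B is a collider here and neither B nor any of its descendants is conditioned on, so the collider stays closed — the path is blocked at B.
Every path is blocked, so K and X are d-separated given {S}.

Yes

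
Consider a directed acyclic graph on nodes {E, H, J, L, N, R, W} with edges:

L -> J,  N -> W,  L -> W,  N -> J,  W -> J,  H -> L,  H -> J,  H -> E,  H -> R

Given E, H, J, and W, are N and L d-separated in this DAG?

No

6 paths connect N and L; each must be blocked for d-separation to hold:
  1. N → J ← L — J:collider[open] ⇒ active
  2. N → J ← H → L — J:collider[open]; H:fork[blocks] ⇒ blocked
  3. N → J ← W ← L — J:collider[open]; W:chain[blocks] ⇒ blocked
  4. N → W → J ← L — W:chain[blocks]; J:collider[open] ⇒ blocked
  5. N → W → J ← H → L — W:chain[blocks]; J:collider[open]; H:fork[blocks] ⇒ blocked
  6. N → W ← L — W:collider[open] ⇒ active
Since the path N → J ← L is active, N and L are not d-separated given {E, H, J, W}.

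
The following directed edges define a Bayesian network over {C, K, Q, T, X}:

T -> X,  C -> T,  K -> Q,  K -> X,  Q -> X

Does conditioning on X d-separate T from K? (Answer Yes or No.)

No — T and K are not d-separated given {X}.

Enumerating the 2 paths from T to K and testing each for blocking by {X}:
Path 1: T → X ← K
  X is a collider and X is conditioned on, which opens it — no node blocks this path, so it is active.
Path 2: T → X ← Q ← K
  X is a collider and X is conditioned on, which opens it; Q is a chain and Q is not conditioned on — no node blocks this path, so it is active.
Because an active path exists, T and K are not d-separated.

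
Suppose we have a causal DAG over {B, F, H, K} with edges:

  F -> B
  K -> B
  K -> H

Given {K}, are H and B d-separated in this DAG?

The only undirected path from H to B is:
Path 1: H ← K → B
  K is a fork here and K is conditioned on, so the path is blocked at K.
Every path is blocked, so H and B are d-separated given {K}.

Yes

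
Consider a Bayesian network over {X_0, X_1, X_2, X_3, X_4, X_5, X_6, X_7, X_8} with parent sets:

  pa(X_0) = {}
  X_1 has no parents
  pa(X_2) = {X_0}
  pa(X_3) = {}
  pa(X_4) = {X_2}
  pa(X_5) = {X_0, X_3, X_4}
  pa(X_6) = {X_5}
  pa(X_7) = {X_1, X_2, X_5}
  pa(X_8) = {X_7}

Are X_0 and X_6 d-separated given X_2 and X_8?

No

We examine all 3 paths between X_0 and X_6:
Path 1: X_0 → X_5 → X_6
  X_5 is a chain and X_5 is not conditioned on — no node blocks this path, so it is active.
Path 2: X_0 → X_2 → X_7 ← X_5 → X_6
  X_2 is a chain here and X_2 is conditioned on, so the path is blocked at X_2.
Path 3: X_0 → X_2 → X_4 → X_5 → X_6
  X_2 is a chain here and X_2 is conditioned on, so the path is blocked at X_2.
At least one path is unblocked, so d-separation fails.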